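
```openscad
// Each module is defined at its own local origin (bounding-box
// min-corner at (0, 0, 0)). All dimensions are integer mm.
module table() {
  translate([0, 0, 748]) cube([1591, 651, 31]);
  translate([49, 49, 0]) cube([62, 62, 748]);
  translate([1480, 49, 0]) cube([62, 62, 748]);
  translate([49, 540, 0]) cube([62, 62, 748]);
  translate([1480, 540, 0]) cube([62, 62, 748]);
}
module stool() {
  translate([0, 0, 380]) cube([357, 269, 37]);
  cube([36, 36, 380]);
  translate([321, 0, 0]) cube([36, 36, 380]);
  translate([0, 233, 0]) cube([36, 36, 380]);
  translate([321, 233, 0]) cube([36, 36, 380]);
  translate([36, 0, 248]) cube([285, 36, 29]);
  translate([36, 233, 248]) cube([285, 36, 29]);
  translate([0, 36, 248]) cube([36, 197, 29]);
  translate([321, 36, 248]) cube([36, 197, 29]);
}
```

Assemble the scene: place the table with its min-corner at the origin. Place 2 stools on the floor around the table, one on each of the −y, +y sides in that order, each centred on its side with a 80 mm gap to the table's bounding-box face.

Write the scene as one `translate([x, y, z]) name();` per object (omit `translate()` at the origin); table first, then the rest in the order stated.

table();
translate([617, -349, 0]) stool();
translate([617, 731, 0]) stool();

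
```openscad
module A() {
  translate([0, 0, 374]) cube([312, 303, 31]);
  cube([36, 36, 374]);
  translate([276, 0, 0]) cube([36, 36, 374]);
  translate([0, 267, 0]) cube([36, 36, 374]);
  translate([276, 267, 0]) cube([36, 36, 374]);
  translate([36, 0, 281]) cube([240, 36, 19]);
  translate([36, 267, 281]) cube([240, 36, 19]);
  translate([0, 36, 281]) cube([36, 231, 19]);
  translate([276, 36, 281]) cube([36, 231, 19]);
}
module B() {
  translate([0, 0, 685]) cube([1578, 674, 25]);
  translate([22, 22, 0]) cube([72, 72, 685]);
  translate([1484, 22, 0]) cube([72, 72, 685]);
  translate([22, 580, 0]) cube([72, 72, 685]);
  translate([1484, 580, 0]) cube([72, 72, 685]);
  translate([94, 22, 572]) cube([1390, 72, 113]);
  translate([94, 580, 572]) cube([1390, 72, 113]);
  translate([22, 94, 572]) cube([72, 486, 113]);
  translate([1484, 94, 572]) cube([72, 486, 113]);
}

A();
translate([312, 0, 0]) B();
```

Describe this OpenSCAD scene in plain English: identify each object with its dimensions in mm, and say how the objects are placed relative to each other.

A is a simple wooden stool: a rectangular seat 312 mm (x) by 303 mm (y), 31 mm thick, top face at z = 405 mm, on four square legs, each 36×36 mm in cross-section. The legs rest on z = 0, each flush with a corner of the seat. Four stretchers, 36 mm wide and 19 mm tall, connect adjacent legs with their undersides at z = 281 mm, each running between the inner faces of the legs it joins and aligned with the legs' outer faces on the other axis.

B is a table with a 1578×674 mm rectangular top, 25 mm thick, top surface at z = 710 mm, supported by four 72×72 mm square legs, each inset 22 mm from the nearest pair of top edges, running from the floor. Four apron rails, 72 mm thick and 113 mm tall, run between adjacent legs with their top edges flush with the underside of the top and their outer faces flush with the legs' outer faces.

The table is against the stool's +x side, with their −y faces flush.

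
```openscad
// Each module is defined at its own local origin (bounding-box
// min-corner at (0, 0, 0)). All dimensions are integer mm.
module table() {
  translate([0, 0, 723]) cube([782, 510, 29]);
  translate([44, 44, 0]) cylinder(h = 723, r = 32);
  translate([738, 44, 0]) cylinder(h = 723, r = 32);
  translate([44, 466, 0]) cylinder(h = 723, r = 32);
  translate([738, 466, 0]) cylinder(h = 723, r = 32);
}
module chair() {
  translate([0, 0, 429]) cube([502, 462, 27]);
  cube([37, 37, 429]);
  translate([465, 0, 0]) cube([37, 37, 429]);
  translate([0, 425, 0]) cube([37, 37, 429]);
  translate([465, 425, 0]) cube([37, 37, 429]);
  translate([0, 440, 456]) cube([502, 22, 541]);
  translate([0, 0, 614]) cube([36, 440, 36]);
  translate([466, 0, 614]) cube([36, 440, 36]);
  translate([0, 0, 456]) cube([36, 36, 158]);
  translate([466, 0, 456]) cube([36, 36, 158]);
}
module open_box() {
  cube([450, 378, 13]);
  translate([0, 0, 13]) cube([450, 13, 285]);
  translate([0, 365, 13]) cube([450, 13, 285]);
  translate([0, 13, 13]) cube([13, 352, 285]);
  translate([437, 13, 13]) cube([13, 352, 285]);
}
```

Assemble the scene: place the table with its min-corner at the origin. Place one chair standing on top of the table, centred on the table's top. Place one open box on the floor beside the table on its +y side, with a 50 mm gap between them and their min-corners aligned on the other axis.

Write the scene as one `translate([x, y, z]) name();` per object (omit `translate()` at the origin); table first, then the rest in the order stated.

table();
translate([140, 24, 752]) chair();
translate([0, 560, 0]) open_box();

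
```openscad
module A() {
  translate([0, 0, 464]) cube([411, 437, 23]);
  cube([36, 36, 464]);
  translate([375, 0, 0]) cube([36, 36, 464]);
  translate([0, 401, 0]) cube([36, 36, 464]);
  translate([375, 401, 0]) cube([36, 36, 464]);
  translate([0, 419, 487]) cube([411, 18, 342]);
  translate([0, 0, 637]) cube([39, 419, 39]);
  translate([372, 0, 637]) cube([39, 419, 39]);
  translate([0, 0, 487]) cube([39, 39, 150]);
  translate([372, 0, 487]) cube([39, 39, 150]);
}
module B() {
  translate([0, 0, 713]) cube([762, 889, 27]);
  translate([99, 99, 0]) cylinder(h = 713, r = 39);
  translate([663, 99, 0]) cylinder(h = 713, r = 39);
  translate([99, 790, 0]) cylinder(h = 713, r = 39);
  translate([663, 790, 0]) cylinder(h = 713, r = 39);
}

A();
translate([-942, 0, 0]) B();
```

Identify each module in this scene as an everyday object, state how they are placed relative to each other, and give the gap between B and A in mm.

The table's nearest face is 180 mm from the chair's −x face.

A is a chair. B is a table. The table is on the floor beside the chair on its −x side. The gap between the table and the chair is 180 mm.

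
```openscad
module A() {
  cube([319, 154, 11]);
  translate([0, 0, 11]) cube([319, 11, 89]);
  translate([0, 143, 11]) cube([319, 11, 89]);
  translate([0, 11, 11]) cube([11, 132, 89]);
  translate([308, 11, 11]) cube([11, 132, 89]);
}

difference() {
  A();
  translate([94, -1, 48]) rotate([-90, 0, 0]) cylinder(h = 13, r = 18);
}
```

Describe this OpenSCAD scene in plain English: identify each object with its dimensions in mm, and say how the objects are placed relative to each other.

A is an open-topped rectangular box: outside dimensions 319×154×100 mm, with a uniform wall and base thickness of 11 mm. The base is a full 319×154 slab on the floor; four walls sit on top of the base. The front and back walls (the −y and +y sides) span the full width; the two side walls fit between them.

The open box has a circular hole of radius 18 mm through its front wall, centred at (x = 94, z = 48).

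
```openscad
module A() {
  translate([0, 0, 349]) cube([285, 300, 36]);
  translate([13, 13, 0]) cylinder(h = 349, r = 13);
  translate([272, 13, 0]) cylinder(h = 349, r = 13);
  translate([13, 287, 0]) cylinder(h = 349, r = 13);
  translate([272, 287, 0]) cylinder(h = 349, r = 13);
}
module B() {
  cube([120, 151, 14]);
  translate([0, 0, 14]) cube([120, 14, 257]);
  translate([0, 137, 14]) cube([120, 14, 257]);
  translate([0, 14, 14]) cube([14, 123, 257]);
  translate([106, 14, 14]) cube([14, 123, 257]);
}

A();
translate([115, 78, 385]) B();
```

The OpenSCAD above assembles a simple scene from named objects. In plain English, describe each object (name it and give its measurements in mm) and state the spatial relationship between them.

A is a simple wooden stool: a rectangular seat 285 mm (x) by 300 mm (y), 36 mm thick, top face at z = 385 mm, on four round legs, each 26 mm in diameter. The legs rest on z = 0, each leg's axis is inset half a diameter from the nearest pair of seat edges (so the leg's bounding box is flush with the corner).

B is an open-topped rectangular box: outside dimensions 120×151×271 mm, with a uniform wall and base thickness of 14 mm. The base is a full 120×151 slab on the floor; four walls sit on top of the base. The front and back walls (the −y and +y sides) span the full width; the two side walls fit between them.

The open box is on top of the stool.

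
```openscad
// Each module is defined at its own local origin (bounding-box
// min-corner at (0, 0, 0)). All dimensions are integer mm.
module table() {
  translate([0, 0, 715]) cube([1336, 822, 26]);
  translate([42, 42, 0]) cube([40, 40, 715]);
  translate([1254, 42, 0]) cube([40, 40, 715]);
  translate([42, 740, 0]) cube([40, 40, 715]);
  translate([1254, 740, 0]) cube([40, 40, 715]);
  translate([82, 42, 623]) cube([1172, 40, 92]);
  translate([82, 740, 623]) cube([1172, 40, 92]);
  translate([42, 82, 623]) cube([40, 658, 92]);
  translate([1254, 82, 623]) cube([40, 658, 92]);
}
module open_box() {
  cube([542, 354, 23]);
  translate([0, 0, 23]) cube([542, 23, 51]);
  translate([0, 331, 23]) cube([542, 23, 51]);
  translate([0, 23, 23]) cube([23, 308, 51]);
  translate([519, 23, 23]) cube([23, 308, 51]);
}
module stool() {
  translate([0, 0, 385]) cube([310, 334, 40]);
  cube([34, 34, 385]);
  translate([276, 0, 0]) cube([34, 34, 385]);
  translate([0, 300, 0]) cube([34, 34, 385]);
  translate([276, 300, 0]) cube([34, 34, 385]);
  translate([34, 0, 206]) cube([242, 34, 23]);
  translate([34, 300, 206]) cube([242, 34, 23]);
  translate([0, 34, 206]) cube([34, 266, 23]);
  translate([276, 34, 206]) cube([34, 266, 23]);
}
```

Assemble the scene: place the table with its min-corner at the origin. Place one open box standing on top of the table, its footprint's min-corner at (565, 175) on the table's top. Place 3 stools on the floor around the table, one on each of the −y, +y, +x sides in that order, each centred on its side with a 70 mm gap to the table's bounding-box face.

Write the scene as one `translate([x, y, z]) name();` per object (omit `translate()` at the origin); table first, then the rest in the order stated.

table();
translate([565, 175, 741]) open_box();
translate([513, -404, 0]) stool();
translate([513, 892, 0]) stool();
translate([1406, 244, 0]) stool();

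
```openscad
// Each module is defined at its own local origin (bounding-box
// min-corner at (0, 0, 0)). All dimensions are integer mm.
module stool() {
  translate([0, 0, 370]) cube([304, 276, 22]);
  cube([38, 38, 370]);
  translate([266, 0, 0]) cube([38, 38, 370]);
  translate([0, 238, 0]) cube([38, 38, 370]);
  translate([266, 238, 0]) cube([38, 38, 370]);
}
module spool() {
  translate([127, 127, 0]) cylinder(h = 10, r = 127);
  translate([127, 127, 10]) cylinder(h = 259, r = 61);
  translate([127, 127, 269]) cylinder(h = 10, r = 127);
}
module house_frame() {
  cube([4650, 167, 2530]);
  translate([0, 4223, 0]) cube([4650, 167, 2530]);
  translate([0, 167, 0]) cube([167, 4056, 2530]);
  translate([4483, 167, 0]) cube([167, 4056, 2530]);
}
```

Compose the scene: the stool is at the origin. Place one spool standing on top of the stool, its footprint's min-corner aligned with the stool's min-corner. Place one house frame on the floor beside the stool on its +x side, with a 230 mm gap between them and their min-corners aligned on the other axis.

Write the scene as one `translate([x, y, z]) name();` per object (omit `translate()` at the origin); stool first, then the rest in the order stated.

stool();
translate([0, 0, 392]) spool();
translate([534, 0, 0]) house_frame();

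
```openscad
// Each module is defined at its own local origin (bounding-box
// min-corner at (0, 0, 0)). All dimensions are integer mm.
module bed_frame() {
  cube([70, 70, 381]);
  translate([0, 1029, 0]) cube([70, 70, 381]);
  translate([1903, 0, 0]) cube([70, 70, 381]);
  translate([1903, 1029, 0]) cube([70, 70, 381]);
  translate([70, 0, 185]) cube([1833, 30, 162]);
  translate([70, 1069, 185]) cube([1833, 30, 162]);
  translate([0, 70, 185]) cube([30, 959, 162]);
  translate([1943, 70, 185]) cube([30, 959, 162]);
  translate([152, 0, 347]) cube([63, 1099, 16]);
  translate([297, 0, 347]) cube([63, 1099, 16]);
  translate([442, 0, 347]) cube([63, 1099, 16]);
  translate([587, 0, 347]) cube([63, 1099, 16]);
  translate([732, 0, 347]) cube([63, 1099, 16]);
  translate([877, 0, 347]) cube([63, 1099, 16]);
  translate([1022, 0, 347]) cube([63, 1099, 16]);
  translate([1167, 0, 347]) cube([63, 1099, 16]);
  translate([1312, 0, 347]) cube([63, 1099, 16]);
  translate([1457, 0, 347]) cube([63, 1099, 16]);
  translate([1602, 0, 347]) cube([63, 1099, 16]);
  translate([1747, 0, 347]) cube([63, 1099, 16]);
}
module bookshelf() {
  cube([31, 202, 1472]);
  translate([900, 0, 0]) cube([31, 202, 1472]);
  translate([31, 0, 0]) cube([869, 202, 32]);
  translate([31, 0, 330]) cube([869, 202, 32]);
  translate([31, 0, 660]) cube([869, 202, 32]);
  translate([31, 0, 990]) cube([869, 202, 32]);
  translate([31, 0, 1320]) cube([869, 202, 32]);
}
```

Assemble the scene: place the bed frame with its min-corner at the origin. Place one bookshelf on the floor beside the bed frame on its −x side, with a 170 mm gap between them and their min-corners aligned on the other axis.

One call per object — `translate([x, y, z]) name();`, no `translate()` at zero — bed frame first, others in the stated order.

bed_frame();
translate([-1101, 0, 0]) bookshelf();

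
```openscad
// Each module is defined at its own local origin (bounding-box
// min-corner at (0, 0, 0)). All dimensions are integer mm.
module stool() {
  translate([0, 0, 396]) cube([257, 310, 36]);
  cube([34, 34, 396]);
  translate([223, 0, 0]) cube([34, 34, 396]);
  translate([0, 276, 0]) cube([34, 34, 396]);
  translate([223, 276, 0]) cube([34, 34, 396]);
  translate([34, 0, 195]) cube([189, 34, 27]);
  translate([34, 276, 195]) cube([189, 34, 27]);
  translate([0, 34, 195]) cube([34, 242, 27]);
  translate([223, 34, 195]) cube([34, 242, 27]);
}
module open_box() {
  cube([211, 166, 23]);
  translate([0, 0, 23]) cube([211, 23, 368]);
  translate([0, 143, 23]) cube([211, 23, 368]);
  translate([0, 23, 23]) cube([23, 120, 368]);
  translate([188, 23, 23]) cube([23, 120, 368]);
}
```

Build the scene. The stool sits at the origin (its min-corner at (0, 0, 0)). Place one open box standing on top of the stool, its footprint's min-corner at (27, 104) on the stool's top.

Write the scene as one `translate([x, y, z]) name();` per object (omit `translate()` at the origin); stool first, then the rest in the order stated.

stool();
translate([27, 104, 432]) open_box();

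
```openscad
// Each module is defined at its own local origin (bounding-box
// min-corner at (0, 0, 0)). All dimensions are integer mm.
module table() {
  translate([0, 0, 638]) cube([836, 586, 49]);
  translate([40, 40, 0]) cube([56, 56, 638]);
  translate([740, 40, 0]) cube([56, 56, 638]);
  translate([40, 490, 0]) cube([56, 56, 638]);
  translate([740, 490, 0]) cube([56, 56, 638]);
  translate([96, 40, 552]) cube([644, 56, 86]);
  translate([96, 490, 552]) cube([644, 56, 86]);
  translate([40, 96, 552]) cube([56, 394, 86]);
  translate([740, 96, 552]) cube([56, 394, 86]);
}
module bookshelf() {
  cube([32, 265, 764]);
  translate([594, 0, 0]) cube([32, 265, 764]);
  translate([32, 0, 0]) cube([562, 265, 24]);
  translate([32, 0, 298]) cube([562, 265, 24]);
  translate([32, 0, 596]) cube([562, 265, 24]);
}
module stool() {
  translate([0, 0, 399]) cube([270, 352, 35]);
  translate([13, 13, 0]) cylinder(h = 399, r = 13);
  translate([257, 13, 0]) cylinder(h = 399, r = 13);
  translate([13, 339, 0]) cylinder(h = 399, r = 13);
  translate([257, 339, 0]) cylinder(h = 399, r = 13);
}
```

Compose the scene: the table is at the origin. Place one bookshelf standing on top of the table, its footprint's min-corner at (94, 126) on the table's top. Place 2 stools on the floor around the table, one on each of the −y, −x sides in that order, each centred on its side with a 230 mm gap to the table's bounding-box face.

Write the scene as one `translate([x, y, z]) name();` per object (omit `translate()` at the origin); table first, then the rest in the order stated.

table();
translate([94, 126, 687]) bookshelf();
translate([283, -582, 0]) stool();
translate([-500, 117, 0]) stool();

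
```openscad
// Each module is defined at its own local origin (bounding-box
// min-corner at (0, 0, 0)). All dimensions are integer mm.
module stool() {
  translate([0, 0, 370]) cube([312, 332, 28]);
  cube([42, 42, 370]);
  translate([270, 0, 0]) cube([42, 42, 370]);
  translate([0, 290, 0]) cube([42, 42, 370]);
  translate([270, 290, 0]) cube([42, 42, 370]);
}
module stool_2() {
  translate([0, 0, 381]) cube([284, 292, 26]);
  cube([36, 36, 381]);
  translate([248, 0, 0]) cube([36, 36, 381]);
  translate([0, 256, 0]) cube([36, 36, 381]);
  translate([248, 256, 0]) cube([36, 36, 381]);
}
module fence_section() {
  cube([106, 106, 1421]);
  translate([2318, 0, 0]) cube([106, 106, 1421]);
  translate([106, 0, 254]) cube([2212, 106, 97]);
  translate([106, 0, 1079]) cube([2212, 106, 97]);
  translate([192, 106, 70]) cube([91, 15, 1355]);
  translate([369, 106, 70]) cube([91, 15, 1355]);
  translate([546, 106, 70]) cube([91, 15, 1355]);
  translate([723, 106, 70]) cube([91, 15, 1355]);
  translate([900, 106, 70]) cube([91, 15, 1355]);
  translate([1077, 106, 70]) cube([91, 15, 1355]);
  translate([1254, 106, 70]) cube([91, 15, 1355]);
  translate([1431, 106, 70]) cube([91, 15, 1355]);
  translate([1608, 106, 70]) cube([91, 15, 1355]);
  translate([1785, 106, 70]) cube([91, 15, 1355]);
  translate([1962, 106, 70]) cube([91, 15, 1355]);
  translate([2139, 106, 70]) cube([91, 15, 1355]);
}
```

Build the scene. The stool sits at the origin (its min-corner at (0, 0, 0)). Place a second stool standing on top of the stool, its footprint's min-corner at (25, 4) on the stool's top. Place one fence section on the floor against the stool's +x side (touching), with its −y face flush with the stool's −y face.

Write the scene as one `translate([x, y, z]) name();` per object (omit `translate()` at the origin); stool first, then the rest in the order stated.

stool();
translate([25, 4, 398]) stool_2();
translate([312, 0, 0]) fence_section();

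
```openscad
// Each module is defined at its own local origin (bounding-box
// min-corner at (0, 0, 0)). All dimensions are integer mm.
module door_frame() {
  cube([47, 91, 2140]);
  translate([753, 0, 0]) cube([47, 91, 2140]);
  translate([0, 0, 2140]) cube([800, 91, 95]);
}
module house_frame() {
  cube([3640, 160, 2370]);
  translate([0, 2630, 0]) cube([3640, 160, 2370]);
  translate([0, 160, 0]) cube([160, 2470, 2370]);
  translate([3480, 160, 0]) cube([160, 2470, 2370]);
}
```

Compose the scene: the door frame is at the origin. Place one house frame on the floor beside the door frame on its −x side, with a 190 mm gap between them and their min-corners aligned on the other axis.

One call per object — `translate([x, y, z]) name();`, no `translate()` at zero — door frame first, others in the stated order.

door_frame();
translate([-3830, 0, 0]) house_frame();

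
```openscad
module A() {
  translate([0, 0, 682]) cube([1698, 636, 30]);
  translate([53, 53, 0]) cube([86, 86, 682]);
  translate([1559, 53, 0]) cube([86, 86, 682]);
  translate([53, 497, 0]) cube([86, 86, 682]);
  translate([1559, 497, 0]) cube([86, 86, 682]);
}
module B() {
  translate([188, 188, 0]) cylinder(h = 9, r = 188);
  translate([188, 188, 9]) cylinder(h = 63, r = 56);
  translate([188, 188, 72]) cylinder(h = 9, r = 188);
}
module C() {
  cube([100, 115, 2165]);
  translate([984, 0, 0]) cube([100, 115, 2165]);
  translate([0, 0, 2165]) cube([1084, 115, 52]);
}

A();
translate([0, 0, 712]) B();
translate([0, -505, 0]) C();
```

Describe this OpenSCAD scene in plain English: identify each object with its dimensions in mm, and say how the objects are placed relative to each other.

A is a table with a 1698×636 mm rectangular top, 30 mm thick, top surface at z = 712 mm, supported by four 86×86 mm square legs, each inset 53 mm from the nearest pair of top edges, running from the floor.

B is a spool: two coaxial disc flanges of radius 188 mm and thickness 9 mm, joined by a core cylinder of radius 56 mm and height 63 mm. The lower flange rests on z = 0 and the three cylinders share a vertical axis.

C is a rectangular door frame: two vertical jambs of 100×115 mm section, 2165 mm tall, with a clear opening 884 mm wide between their inner faces. A header 52 mm tall and 115 mm deep lies on top of the jambs and spans the full outside width.

The spool is on top of the table. The door frame is on the floor beside the table on its −y side.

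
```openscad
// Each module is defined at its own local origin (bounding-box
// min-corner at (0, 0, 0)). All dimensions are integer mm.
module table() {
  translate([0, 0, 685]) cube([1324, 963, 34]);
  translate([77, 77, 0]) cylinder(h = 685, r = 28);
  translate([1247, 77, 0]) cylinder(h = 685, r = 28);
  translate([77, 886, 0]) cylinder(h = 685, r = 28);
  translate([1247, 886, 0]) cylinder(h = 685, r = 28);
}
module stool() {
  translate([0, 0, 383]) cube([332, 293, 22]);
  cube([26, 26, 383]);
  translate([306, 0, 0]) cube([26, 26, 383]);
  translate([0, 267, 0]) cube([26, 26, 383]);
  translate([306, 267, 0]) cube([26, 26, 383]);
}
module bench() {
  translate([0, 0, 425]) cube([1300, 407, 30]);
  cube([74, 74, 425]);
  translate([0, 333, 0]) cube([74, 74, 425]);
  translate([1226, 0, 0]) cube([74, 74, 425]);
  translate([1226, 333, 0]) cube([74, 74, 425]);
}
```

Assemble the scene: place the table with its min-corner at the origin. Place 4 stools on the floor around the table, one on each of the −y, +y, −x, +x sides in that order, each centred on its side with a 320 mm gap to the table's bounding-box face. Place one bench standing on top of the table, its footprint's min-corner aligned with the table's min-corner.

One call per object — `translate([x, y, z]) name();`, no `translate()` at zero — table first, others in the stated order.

table();
translate([496, -613, 0]) stool();
translate([496, 1283, 0]) stool();
translate([-652, 335, 0]) stool();
translate([1644, 335, 0]) stool();
translate([0, 0, 719]) bench();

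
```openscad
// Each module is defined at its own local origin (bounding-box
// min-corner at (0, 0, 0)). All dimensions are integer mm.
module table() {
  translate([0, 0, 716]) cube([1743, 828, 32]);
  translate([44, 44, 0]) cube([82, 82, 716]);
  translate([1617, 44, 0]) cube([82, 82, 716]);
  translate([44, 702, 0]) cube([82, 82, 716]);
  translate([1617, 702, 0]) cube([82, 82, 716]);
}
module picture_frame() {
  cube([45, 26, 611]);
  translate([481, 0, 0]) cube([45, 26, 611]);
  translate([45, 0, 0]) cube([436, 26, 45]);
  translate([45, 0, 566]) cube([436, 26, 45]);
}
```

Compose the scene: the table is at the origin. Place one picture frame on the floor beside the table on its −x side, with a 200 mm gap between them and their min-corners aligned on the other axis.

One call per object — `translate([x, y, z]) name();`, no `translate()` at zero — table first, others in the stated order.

table();
translate([-726, 0, 0]) picture_frame();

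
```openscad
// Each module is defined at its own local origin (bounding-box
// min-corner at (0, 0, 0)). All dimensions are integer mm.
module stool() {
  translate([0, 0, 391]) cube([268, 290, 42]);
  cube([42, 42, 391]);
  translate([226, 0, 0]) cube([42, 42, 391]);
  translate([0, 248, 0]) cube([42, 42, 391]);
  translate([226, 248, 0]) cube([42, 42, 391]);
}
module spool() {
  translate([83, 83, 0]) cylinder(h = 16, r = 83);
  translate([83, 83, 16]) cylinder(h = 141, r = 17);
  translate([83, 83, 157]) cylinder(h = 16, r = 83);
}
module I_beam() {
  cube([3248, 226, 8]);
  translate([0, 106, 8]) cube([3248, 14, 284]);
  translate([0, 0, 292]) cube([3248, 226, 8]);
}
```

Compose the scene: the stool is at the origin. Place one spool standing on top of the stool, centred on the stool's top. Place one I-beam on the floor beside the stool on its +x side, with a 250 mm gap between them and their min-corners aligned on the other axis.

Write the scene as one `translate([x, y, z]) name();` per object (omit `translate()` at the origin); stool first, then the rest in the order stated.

stool();
translate([51, 62, 433]) spool();
translate([518, 0, 0]) I_beam();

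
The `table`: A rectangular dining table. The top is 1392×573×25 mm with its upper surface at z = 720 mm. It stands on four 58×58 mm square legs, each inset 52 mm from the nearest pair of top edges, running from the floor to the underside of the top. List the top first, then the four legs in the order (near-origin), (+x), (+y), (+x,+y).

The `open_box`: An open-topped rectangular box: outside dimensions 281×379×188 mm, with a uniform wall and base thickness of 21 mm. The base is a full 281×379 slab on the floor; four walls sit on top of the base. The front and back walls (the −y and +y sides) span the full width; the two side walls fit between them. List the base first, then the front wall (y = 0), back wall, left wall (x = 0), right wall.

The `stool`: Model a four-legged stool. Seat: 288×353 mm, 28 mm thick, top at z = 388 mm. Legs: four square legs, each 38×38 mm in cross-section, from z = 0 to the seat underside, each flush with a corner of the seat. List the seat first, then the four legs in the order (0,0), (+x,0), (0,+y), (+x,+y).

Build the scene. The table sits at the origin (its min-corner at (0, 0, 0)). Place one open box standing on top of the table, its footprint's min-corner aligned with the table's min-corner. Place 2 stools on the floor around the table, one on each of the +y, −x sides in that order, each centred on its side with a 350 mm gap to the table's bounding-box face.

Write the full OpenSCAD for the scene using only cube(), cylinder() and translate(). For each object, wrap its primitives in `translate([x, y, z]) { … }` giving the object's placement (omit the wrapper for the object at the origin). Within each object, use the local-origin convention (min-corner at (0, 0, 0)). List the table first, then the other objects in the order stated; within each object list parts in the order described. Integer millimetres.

translate([0, 0, 695]) cube([1392, 573, 25]);
translate([52, 52, 0]) cube([58, 58, 695]);
translate([1282, 52, 0]) cube([58, 58, 695]);
translate([52, 463, 0]) cube([58, 58, 695]);
translate([1282, 463, 0]) cube([58, 58, 695]);
translate([0, 0, 720]) {
  cube([281, 379, 21]);
  translate([0, 0, 21]) cube([281, 21, 167]);
  translate([0, 358, 21]) cube([281, 21, 167]);
  translate([0, 21, 21]) cube([21, 337, 167]);
  translate([260, 21, 21]) cube([21, 337, 167]);
}
translate([552, 923, 0]) {
  translate([0, 0, 360]) cube([288, 353, 28]);
  cube([38, 38, 360]);
  translate([250, 0, 0]) cube([38, 38, 360]);
  translate([0, 315, 0]) cube([38, 38, 360]);
  translate([250, 315, 0]) cube([38, 38, 360]);
}
translate([-638, 110, 0]) {
  translate([0, 0, 360]) cube([288, 353, 28]);
  cube([38, 38, 360]);
  translate([250, 0, 0]) cube([38, 38, 360]);
  translate([0, 315, 0]) cube([38, 38, 360]);
  translate([250, 315, 0]) cube([38, 38, 360]);
}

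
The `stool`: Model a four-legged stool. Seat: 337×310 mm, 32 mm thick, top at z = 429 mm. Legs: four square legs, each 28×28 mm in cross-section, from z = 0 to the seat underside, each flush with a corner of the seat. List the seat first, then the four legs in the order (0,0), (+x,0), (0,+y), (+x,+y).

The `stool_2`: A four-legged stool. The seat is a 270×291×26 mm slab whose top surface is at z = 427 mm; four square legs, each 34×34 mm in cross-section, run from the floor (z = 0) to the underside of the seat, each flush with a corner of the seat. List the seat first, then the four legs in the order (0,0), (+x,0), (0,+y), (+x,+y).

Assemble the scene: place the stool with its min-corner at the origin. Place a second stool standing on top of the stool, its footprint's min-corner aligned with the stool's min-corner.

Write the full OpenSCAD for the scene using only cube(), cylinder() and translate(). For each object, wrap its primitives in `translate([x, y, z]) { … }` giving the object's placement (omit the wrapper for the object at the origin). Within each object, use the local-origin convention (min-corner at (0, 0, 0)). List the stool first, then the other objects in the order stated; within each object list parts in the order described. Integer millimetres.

translate([0, 0, 397]) cube([337, 310, 32]);
cube([28, 28, 397]);
translate([309, 0, 0]) cube([28, 28, 397]);
translate([0, 282, 0]) cube([28, 28, 397]);
translate([309, 282, 0]) cube([28, 28, 397]);
translate([0, 0, 429]) {
  translate([0, 0, 401]) cube([270, 291, 26]);
  cube([34, 34, 401]);
  translate([236, 0, 0]) cube([34, 34, 401]);
  translate([0, 257, 0]) cube([34, 34, 401]);
  translate([236, 257, 0]) cube([34, 34, 401]);
}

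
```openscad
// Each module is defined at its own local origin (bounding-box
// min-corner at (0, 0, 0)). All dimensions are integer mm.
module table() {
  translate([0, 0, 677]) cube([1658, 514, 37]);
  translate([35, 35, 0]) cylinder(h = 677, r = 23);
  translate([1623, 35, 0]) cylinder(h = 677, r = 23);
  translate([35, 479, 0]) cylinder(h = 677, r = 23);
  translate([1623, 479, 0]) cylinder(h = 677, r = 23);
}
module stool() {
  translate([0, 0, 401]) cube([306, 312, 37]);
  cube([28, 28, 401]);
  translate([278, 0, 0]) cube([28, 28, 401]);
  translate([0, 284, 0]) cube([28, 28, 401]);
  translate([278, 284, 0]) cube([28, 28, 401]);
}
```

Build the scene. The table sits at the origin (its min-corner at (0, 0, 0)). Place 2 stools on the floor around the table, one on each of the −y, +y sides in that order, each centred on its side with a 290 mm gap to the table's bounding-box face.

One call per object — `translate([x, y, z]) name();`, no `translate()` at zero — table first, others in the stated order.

table();
translate([676, -602, 0]) stool();
translate([676, 804, 0]) stool();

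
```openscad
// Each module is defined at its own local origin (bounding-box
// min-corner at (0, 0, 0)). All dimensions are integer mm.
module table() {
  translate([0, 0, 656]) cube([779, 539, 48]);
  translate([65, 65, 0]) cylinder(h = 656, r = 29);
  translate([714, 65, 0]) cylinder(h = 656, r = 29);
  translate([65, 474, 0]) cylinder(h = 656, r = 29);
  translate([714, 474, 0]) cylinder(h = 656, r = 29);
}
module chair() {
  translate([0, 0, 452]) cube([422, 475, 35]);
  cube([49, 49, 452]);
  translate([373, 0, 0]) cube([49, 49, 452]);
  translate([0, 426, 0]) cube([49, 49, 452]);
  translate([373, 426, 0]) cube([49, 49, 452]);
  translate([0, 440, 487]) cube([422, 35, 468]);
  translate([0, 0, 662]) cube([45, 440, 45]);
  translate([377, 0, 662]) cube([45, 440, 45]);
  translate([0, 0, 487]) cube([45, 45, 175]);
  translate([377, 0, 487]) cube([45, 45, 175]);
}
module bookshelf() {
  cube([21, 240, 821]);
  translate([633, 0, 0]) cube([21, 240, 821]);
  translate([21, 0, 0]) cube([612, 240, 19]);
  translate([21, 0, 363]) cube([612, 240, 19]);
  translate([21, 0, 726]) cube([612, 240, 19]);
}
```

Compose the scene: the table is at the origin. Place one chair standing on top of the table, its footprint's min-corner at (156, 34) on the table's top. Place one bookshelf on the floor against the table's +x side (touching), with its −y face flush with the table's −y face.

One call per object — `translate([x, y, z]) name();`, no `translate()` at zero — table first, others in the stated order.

table();
translate([156, 34, 704]) chair();
translate([779, 0, 0]) bookshelf();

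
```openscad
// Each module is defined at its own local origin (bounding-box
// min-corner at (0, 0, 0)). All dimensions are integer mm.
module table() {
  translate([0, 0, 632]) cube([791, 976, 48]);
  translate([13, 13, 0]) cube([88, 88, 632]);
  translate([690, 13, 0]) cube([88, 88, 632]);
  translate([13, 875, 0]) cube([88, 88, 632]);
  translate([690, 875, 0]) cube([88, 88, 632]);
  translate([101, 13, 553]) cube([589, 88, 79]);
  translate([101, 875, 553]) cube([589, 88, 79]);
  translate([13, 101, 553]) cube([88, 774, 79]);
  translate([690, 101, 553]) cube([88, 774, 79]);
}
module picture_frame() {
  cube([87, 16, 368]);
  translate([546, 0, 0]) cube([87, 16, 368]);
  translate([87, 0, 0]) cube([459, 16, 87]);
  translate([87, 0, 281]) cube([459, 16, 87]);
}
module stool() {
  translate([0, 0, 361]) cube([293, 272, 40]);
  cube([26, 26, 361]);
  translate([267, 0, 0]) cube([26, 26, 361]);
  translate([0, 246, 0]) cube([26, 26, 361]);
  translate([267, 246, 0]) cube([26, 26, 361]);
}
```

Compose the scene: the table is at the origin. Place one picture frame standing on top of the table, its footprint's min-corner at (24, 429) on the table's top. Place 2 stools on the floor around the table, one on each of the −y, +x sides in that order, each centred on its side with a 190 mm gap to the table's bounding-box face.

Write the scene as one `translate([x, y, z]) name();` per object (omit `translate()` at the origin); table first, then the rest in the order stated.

table();
translate([24, 429, 680]) picture_frame();
translate([249, -462, 0]) stool();
translate([981, 352, 0]) stool();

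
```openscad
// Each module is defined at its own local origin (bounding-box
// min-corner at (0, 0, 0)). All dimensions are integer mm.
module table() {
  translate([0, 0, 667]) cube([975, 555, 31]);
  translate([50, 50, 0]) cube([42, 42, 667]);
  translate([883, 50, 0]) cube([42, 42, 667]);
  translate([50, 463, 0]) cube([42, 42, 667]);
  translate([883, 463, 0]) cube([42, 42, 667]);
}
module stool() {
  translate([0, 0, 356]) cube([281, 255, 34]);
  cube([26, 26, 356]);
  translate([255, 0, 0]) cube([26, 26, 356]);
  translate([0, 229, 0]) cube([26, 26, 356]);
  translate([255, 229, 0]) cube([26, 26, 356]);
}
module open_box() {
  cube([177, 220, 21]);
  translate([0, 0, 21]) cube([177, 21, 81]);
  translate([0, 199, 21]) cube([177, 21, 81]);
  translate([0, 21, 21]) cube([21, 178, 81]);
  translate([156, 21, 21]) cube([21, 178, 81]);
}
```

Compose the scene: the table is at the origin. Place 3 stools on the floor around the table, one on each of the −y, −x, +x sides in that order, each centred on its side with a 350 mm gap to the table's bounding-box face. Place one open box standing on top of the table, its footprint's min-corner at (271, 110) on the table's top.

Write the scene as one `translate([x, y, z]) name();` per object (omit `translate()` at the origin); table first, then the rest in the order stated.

table();
translate([347, -605, 0]) stool();
translate([-631, 150, 0]) stool();
translate([1325, 150, 0]) stool();
translate([271, 110, 698]) open_box();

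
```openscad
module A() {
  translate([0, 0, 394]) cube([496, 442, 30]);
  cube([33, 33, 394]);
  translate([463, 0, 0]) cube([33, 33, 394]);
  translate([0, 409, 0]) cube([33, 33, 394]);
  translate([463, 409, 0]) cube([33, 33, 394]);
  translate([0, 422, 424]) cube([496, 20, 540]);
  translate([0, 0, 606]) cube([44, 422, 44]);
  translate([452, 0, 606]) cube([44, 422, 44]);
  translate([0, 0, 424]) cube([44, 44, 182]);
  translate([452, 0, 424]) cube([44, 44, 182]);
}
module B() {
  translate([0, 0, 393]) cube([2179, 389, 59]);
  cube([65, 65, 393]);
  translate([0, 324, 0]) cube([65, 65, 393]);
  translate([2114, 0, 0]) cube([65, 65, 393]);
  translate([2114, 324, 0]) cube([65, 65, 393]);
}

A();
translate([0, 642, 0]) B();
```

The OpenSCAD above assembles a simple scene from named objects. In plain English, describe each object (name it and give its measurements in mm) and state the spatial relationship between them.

A is a chair: 496×442 mm seat, 30 mm thick, top at z = 424 mm, on four 33 mm square corner legs flush with the seat edges. A 20 mm thick backrest slab spans the full seat width, extending 540 mm above the seat top, its back face flush with the seat's +y edge. Two armrests of 44×44 mm section run along each side from the seat's front edge to the front of the backrest, top faces 226 mm above the seat top and outer faces flush with the seat's x-edges; a 44×44 mm post under the front of each armrest stands on the seat at the front corner.

B is a bench: a 2179×389 mm seat slab, 59 mm thick, top at z = 452 mm, on four 65×65 mm square legs flush with the seat corners and standing on z = 0.

The bench is on the floor beside the chair on its +y side.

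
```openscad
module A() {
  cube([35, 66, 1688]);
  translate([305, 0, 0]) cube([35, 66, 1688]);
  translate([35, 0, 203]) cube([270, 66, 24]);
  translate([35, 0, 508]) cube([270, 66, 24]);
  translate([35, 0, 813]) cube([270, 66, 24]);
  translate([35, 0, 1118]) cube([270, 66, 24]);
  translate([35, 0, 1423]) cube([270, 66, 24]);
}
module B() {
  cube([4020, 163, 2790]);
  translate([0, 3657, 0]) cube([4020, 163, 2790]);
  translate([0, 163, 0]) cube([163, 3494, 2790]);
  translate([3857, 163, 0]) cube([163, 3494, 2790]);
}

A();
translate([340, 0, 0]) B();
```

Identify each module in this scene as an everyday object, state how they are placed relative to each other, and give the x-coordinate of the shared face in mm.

A is a ladder. B is a house frame. The house frame is against the ladder's +x side, with their −y faces flush. The x-coordinate of the shared face is 340 mm.

The ladder's +x face and the house frame's −x face are both at x = 340 mm.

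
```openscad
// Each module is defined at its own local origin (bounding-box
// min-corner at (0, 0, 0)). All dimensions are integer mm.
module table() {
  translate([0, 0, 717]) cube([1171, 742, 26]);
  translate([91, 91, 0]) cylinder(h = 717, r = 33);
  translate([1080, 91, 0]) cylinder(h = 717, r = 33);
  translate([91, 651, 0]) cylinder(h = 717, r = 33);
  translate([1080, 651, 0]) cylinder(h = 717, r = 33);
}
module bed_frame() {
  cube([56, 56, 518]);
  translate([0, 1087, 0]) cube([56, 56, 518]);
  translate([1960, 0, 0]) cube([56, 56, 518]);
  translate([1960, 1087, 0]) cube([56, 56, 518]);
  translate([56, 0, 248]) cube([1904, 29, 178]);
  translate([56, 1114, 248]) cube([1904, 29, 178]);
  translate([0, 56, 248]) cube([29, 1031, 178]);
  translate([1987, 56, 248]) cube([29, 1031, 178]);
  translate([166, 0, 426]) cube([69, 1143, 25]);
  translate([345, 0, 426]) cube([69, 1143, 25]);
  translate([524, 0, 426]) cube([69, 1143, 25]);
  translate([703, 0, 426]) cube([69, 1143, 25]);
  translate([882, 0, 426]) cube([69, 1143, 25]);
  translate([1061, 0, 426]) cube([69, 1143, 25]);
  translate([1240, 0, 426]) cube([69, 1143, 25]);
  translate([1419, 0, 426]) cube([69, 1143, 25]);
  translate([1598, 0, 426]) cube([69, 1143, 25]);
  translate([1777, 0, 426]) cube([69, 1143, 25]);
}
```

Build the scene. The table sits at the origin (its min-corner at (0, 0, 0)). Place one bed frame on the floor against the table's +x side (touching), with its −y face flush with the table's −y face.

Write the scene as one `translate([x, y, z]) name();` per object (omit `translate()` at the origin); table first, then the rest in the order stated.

table();
translate([1171, 0, 0]) bed_frame();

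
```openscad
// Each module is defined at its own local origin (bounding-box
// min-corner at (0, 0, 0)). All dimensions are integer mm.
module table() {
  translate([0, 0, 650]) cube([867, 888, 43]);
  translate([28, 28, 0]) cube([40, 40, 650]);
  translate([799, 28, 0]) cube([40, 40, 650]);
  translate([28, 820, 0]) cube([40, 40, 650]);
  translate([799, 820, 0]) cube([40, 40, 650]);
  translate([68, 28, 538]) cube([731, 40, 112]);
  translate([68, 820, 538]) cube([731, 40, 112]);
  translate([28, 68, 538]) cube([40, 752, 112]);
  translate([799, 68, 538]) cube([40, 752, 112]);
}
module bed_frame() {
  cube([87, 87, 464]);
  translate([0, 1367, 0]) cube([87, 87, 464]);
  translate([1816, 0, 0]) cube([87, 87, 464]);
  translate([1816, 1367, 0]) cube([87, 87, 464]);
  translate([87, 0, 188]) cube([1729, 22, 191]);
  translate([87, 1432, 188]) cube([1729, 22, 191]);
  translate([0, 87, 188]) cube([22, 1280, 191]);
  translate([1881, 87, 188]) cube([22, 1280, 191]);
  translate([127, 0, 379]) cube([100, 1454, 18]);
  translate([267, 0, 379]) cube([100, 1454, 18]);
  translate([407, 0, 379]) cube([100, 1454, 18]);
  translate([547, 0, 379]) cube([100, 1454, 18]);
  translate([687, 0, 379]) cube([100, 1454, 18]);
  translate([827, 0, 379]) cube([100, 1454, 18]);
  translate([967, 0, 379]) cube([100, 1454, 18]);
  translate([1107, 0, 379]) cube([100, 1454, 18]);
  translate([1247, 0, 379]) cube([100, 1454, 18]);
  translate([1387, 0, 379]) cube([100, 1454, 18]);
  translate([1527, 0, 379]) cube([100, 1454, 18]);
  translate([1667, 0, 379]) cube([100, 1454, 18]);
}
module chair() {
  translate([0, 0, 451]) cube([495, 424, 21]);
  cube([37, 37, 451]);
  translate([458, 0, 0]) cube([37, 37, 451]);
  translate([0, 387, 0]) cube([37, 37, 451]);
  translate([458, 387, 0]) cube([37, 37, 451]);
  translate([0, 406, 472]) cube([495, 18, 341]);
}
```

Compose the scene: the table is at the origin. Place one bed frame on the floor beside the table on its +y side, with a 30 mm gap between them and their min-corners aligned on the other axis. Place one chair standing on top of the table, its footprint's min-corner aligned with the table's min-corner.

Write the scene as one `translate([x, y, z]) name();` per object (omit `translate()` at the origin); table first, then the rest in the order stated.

table();
translate([0, 918, 0]) bed_frame();
translate([0, 0, 693]) chair();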